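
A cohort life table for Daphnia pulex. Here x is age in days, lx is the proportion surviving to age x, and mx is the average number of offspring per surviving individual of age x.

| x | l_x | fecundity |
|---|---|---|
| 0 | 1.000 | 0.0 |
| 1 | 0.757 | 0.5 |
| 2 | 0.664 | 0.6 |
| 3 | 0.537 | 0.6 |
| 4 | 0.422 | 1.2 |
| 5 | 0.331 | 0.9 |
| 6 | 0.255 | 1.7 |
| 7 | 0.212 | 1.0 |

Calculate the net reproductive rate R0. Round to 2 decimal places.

2.55

lx·mx by age: 0, 0.3785, 0.3984, 0.3222, 0.5064, 0.2979, 0.4335, 0.212
R0 = Σ lx·mx = 2.5489 → 2.55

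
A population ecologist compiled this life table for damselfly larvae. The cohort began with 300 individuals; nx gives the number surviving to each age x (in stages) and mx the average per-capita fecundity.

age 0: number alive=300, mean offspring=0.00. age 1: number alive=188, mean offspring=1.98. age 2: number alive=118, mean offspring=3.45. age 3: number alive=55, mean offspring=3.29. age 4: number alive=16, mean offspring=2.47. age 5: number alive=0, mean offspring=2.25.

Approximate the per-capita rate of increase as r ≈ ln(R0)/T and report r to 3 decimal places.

0.638

lx = nx/n0 = nx/300: 1, 0.62667…, 0.39333…, 0.18333…, 0.05333…, 0
R0 = Σ lx·mx = 0 + 1.2408… + 1.357… + 0.60317… + 0.13173… + 0 = 3.3327…
Σ x·lx·mx = 6.291233…; T = 6.291233…/3.3327… = 1.88773…
r ≈ ln(R0)/T = ln(3.3327…)/1.88773… = 0.63769… → 0.638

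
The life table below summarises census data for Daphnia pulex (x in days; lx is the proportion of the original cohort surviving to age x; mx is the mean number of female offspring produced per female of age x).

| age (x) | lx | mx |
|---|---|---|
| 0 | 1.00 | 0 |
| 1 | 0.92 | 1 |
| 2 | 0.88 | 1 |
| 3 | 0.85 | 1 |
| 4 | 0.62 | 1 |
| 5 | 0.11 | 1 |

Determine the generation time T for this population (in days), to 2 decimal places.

2.44

lx·mx: 0, 0.92, 0.88, 0.85, 0.62, 0.11 → R0 = 3.38
x·lx·mx: 0, 0.92, 1.76, 2.55, 2.48, 0.55 → Σ = 8.26
T = 8.26 / 3.38 = 2.443787… → 2.44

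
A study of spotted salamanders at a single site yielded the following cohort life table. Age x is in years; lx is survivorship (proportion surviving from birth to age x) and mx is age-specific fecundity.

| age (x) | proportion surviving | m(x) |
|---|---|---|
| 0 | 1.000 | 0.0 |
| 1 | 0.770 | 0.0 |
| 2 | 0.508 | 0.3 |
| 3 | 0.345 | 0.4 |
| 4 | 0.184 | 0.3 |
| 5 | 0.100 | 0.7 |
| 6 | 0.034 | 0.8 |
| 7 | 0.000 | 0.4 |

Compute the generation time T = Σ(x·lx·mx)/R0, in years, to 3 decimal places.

lx·mx: 0, 0, 0.1524, 0.138, 0.0552, 0.07, 0.0272, 0 → R0 = 0.4428
x·lx·mx: 0, 0, 0.3048, 0.414, 0.2208, 0.35, 0.1632, 0 → Σ = 1.4528
T = 1.4528 / 0.4428 = 3.280939… → 3.281

3.281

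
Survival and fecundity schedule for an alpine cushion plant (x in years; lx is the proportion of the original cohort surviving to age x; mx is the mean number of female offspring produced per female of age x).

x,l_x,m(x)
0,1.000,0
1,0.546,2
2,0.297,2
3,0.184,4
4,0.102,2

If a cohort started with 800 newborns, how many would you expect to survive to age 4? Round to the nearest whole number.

Expected survivors = N0 · l_4 = 800 × 0.102 = 81.6 → 82

82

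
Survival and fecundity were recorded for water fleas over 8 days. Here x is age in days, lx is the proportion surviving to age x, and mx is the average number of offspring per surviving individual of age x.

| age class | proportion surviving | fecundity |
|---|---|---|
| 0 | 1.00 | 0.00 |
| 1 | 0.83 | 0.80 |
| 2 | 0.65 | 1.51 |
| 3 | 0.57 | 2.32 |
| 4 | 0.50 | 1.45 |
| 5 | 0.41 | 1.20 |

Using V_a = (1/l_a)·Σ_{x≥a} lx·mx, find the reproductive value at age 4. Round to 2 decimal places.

lx·mx for x ≥ 4: 0.725, 0.492 → sum = 1.217
V_4 = 1.217 / l_4 = 1.217 / 0.5 = 2.434 → 2.43

2.43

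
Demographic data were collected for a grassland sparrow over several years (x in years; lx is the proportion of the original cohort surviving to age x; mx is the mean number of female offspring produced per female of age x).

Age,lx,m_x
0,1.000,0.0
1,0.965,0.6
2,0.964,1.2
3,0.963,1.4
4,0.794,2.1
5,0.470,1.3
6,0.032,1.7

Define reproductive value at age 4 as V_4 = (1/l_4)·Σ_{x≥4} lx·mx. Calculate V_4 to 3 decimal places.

lx·mx for x ≥ 4: 1.6674, 0.611, 0.0544 → sum = 2.3328
V_4 = 2.3328 / l_4 = 2.3328 / 0.794 = 2.938035… → 2.938

2.938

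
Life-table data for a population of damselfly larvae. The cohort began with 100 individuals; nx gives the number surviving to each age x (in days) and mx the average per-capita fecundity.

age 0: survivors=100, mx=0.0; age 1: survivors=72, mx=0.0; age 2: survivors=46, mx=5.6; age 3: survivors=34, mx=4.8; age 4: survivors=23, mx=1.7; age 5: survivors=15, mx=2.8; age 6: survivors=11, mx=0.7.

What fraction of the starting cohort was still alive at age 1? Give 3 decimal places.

l_1 = n_1/n_0 = 72/100 = 0.72 → 0.720

0.720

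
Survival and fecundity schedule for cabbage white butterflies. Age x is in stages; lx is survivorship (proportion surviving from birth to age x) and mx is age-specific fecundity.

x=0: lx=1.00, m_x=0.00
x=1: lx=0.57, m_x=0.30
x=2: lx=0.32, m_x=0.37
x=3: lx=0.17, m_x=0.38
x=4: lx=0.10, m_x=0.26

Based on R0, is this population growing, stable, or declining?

R0 = Σ lx·mx = 0 + 0.171 + 0.1184 + 0.0646 + 0.026 = 0.38
R0 < 1, so the population is declining.

declining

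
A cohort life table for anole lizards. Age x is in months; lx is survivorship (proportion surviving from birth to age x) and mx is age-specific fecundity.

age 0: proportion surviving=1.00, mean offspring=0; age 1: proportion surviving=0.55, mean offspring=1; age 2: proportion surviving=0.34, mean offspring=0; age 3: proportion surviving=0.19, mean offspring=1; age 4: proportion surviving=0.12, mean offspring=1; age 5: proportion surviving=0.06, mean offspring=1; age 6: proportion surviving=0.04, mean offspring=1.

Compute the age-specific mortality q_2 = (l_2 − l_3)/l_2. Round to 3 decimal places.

q_2 = (l_2 − l_3) / l_2 = (0.34 − 0.19) / 0.34
     = 0.15 / 0.34 = 0.441176… → 0.441

0.441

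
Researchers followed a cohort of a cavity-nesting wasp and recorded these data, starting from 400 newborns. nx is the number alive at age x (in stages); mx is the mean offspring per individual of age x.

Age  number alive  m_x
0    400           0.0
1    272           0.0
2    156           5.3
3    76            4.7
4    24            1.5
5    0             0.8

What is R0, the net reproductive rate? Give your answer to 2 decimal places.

3.05

lx = nx/n0 = nx/400: 1, 0.68, 0.39, 0.19, 0.06, 0
lx·mx by age: 0, 0, 2.067, 0.893, 0.09, 0
R0 = Σ lx·mx = 3.05 → 3.05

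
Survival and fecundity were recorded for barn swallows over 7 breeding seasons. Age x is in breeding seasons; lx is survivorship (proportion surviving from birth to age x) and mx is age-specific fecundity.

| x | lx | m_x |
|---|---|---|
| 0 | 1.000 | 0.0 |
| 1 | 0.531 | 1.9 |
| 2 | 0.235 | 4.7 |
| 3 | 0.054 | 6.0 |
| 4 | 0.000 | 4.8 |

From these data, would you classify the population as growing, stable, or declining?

R0 = Σ lx·mx = 0 + 1.0089 + 1.1045 + 0.324 + 0 = 2.4374
R0 > 1, so the population is growing.

growing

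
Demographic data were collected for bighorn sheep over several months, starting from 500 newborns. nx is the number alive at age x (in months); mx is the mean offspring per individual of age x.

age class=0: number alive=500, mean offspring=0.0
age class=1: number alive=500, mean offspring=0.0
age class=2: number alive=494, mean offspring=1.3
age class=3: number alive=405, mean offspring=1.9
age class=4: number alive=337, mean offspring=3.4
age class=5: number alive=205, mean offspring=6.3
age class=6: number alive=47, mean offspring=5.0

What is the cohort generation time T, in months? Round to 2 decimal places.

3.93

lx = nx/n0 = nx/500: 1, 1, 0.988, 0.81, 0.674, 0.41, 0.094
lx·mx: 0, 0, 1.2844, 1.539, 2.2916, 2.583, 0.47 → R0 = 8.168
x·lx·mx: 0, 0, 2.5688, 4.617, 9.1664, 12.915, 2.82 → Σ = 32.0872
T = 32.0872 / 8.168 = 3.928404… → 3.93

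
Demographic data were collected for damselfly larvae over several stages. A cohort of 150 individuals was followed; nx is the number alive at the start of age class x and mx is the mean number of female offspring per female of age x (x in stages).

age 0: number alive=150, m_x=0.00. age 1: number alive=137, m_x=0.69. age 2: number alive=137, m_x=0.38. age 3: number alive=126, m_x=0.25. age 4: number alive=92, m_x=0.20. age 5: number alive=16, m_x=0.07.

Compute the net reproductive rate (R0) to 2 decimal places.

lx = nx/n0 = nx/150: 1, 0.91333…, 0.91333…, 0.84, 0.61333…, 0.10667…
lx·mx by age: 0, 0.6302…, 0.347067…, 0.21, 0.122667…, 0.007467…
R0 = Σ lx·mx = 1.3174… → 1.32

1.32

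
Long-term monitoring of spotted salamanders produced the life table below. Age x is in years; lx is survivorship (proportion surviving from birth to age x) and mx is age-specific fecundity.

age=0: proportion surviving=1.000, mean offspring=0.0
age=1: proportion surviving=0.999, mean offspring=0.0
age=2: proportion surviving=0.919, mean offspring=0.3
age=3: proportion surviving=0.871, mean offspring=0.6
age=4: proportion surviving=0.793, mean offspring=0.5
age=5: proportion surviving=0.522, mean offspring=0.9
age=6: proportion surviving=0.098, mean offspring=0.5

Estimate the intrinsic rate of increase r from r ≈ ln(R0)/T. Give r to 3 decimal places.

0.145

R0 = Σ lx·mx = 0 + 0 + 0.2757 + 0.5226 + 0.3965 + 0.4698 + 0.049 = 1.7136
Σ x·lx·mx = 6.3482; T = 6.3482/1.7136 = 3.7046…
r ≈ ln(R0)/T = ln(1.7136)/3.7046… = 0.14539… → 0.145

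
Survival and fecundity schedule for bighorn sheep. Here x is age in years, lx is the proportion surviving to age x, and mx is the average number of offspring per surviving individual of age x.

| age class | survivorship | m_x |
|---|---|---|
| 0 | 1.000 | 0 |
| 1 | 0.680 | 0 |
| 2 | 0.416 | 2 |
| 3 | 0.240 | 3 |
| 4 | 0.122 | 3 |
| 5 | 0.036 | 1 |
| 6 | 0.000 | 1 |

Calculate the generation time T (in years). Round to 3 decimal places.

lx·mx: 0, 0, 0.832, 0.72, 0.366, 0.036, 0 → R0 = 1.954
x·lx·mx: 0, 0, 1.664, 2.16, 1.464, 0.18, 0 → Σ = 5.468
T = 5.468 / 1.954 = 2.798362… → 2.798

2.798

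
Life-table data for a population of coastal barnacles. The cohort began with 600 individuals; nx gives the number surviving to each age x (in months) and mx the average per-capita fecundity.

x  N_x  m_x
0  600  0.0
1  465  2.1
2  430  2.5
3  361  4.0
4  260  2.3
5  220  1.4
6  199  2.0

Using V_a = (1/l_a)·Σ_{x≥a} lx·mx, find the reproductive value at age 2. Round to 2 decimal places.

8.89

lx = nx/n0 = nx/600: 1, 0.775, 0.71667…, 0.60167…, 0.43333…, 0.36667…, 0.33167…
lx·mx for x ≥ 2: 1.791667…, 2.406667…, 0.996667…, 0.513333…, 0.663333… → sum = 6.371667…
V_2 = 6.371667… / l_2 = 6.371667… / 0.716667… = 8.890698… → 8.89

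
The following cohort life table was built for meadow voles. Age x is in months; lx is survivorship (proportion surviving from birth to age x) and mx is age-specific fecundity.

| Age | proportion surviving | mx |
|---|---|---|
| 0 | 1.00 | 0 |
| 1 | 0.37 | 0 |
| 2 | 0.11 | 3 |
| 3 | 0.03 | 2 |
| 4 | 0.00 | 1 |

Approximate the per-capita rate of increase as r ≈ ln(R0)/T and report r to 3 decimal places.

R0 = Σ lx·mx = 0 + 0 + 0.33 + 0.06 + 0 = 0.39
Σ x·lx·mx = 0.84; T = 0.84/0.39 = 2.15385…
r ≈ ln(R0)/T = ln(0.39)/2.15385… = -0.43718… → -0.437

-0.437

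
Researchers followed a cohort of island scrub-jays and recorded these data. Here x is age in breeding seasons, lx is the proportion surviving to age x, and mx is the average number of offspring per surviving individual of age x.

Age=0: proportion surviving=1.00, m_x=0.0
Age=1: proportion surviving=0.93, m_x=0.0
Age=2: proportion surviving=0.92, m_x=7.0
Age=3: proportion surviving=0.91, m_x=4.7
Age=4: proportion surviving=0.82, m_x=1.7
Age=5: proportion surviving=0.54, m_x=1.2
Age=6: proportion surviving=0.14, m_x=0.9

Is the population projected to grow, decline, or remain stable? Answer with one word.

growing

R0 = Σ lx·mx = 0 + 0 + 6.44 + 4.277 + 1.394 + 0.648 + 0.126 = 12.885
R0 > 1, so the population is growing.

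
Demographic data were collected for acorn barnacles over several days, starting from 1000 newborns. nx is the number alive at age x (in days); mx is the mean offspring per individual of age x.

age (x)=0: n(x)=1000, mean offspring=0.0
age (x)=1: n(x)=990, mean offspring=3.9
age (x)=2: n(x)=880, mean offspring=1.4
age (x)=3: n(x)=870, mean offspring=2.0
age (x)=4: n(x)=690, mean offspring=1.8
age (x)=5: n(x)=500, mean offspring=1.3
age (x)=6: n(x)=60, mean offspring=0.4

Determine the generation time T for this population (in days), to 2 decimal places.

2.28

lx = nx/n0 = nx/1000: 1, 0.99, 0.88, 0.87, 0.69, 0.5, 0.06
lx·mx: 0, 3.861, 1.232, 1.74, 1.242, 0.65, 0.024 → R0 = 8.749
x·lx·mx: 0, 3.861, 2.464, 5.22, 4.968, 3.25, 0.144 → Σ = 19.907
T = 19.907 / 8.749 = 2.275346… → 2.28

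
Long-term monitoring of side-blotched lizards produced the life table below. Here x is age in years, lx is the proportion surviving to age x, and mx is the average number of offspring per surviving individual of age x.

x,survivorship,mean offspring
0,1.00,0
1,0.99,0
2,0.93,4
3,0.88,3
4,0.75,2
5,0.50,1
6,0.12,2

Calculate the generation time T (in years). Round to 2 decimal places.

lx·mx: 0, 0, 3.72, 2.64, 1.5, 0.5, 0.24 → R0 = 8.6
x·lx·mx: 0, 0, 7.44, 7.92, 6, 2.5, 1.44 → Σ = 25.3
T = 25.3 / 8.6 = 2.94186… → 2.94

2.94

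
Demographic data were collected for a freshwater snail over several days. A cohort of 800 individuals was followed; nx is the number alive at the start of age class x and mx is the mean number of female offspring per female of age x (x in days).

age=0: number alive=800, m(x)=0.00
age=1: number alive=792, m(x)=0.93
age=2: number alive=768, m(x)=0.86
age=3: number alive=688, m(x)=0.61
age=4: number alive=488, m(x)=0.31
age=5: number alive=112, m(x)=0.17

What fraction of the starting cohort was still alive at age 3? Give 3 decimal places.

0.860

l_3 = n_3/n_0 = 688/800 = 0.86 → 0.860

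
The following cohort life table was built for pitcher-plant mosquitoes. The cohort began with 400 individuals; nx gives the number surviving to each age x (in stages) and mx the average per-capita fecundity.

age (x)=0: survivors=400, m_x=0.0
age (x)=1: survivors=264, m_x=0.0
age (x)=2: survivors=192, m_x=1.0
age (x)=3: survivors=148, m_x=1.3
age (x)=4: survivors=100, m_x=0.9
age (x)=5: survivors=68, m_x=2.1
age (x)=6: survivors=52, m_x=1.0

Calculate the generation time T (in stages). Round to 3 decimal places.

3.507

lx = nx/n0 = nx/400: 1, 0.66, 0.48, 0.37, 0.25, 0.17, 0.13
lx·mx: 0, 0, 0.48, 0.481, 0.225, 0.357, 0.13 → R0 = 1.673
x·lx·mx: 0, 0, 0.96, 1.443, 0.9, 1.785, 0.78 → Σ = 5.868
T = 5.868 / 1.673 = 3.507472… → 3.507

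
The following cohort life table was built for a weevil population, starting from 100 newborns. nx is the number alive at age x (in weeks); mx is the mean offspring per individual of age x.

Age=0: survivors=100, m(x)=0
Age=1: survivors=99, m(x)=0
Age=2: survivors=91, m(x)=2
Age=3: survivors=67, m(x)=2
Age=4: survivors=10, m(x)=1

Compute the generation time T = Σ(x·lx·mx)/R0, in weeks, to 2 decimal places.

2.47

lx = nx/n0 = nx/100: 1, 0.99, 0.91, 0.67, 0.1
lx·mx: 0, 0, 1.82, 1.34, 0.1 → R0 = 3.26
x·lx·mx: 0, 0, 3.64, 4.02, 0.4 → Σ = 8.06
T = 8.06 / 3.26 = 2.472393… → 2.47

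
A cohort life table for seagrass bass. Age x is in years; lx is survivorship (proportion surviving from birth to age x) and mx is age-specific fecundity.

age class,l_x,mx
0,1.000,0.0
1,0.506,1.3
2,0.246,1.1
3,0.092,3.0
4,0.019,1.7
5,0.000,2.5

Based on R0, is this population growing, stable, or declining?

growing

R0 = Σ lx·mx = 0 + 0.6578 + 0.2706 + 0.276 + 0.0323 + 0 = 1.2367
R0 > 1, so the population is growing.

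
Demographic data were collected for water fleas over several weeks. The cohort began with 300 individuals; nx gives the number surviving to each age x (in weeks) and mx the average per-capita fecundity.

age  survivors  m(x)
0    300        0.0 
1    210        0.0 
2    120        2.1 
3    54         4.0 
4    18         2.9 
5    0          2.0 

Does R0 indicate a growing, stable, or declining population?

lx = nx/n0 = nx/300: 1, 0.7, 0.4, 0.18, 0.06, 0
R0 = Σ lx·mx = 0 + 0 + 0.84 + 0.72 + 0.174 + 0 = 1.734
R0 > 1, so the population is growing.

growing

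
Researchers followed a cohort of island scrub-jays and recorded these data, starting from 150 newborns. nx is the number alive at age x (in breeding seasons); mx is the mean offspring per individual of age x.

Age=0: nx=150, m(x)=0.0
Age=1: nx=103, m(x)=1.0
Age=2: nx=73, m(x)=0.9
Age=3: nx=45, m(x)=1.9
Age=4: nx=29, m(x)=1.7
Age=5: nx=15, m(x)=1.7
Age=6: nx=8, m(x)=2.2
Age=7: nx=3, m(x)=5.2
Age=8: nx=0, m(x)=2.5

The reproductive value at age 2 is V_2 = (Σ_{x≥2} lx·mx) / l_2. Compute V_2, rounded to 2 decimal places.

lx = nx/n0 = nx/150: 1, 0.68667…, 0.48667…, 0.3, 0.19333…, 0.1, 0.05333…, 0.02, 0
lx·mx for x ≥ 2: 0.438…, 0.57, 0.328667…, 0.17, 0.117333…, 0.104, 0 → sum = 1.728…
V_2 = 1.728… / l_2 = 1.728… / 0.486667… = 3.550685… → 3.55

3.55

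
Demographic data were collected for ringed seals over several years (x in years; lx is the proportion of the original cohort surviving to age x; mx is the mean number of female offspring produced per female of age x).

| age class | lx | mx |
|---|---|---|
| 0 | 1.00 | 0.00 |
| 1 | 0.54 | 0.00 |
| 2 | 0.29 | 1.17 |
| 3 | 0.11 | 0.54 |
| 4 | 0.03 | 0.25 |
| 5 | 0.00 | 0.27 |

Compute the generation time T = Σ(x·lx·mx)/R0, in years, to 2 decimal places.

lx·mx: 0, 0, 0.3393, 0.0594, 0.0075, 0 → R0 = 0.4062
x·lx·mx: 0, 0, 0.6786, 0.1782, 0.03, 0 → Σ = 0.8868
T = 0.8868 / 0.4062 = 2.183161… → 2.18

2.18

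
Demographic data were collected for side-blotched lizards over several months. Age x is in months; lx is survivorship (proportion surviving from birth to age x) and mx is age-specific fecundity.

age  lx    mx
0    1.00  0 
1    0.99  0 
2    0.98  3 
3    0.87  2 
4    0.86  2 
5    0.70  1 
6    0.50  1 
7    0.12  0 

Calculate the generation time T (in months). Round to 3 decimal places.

lx·mx: 0, 0, 2.94, 1.74, 1.72, 0.7, 0.5, 0 → R0 = 7.6
x·lx·mx: 0, 0, 5.88, 5.22, 6.88, 3.5, 3, 0 → Σ = 24.48
T = 24.48 / 7.6 = 3.221053… → 3.221

3.221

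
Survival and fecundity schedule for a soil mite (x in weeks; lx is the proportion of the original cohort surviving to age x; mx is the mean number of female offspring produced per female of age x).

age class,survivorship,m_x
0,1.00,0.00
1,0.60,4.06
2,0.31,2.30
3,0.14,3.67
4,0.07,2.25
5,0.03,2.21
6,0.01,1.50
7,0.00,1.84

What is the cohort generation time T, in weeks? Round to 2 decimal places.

lx·mx: 0, 2.436, 0.713, 0.5138, 0.1575, 0.0663, 0.015, 0 → R0 = 3.9016
x·lx·mx: 0, 2.436, 1.426, 1.5414, 0.63, 0.3315, 0.09, 0 → Σ = 6.4549
T = 6.4549 / 3.9016 = 1.654424… → 1.65

1.65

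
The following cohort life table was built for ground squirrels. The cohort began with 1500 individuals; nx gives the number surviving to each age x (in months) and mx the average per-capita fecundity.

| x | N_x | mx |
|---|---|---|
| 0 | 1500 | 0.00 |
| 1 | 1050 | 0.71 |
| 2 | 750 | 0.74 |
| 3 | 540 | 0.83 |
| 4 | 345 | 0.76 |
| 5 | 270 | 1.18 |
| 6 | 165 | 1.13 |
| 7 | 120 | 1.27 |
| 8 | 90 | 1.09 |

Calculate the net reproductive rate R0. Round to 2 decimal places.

lx = nx/n0 = nx/1500: 1, 0.7, 0.5, 0.36, 0.23, 0.18, 0.11, 0.08, 0.06
lx·mx by age: 0, 0.497, 0.37, 0.2988, 0.1748, 0.2124, 0.1243, 0.1016, 0.0654
R0 = Σ lx·mx = 1.8443 → 1.84

1.84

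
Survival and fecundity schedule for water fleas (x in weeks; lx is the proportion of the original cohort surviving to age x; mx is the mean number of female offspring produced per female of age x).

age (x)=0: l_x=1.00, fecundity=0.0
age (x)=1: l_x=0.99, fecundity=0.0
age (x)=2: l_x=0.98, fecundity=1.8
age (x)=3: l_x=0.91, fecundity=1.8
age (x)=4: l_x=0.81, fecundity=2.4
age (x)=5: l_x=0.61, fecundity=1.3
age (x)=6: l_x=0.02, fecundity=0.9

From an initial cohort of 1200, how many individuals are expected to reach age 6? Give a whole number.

24

Expected survivors = N0 · l_6 = 1200 × 0.02 = 24 → 24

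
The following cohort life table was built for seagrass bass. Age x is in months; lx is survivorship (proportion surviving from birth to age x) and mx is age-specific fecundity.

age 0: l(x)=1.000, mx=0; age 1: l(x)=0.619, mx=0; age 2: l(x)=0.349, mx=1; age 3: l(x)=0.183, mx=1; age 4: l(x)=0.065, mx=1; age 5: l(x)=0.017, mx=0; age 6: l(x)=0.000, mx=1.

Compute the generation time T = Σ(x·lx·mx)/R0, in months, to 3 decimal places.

2.524

lx·mx: 0, 0, 0.349, 0.183, 0.065, 0, 0 → R0 = 0.597
x·lx·mx: 0, 0, 0.698, 0.549, 0.26, 0, 0 → Σ = 1.507
T = 1.507 / 0.597 = 2.524288… → 2.524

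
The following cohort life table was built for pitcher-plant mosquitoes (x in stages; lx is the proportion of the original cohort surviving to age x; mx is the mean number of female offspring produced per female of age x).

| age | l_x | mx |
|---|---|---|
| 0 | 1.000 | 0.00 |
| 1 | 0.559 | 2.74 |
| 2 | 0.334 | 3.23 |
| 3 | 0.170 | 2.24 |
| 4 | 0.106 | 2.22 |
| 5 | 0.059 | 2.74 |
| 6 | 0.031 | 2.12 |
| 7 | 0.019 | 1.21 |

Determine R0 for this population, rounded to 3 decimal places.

3.477

lx·mx by age: 0, 1.53166, 1.07882, 0.3808, 0.23532, 0.16166, 0.06572, 0.02299
R0 = Σ lx·mx = 3.47697 → 3.477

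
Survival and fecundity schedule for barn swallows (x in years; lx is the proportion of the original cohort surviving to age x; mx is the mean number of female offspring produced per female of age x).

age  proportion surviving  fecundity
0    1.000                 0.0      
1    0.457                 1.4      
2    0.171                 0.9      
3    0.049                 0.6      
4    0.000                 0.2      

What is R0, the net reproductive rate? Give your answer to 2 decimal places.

lx·mx by age: 0, 0.6398, 0.1539, 0.0294, 0
R0 = Σ lx·mx = 0.8231 → 0.82

0.82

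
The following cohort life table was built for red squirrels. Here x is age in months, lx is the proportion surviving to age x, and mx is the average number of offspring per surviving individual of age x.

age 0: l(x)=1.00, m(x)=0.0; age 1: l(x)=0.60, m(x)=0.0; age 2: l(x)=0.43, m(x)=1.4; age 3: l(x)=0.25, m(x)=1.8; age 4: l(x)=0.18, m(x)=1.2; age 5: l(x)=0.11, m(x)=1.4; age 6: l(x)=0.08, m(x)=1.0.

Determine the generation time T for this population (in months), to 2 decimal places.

lx·mx: 0, 0, 0.602, 0.45, 0.216, 0.154, 0.08 → R0 = 1.502
x·lx·mx: 0, 0, 1.204, 1.35, 0.864, 0.77, 0.48 → Σ = 4.668
T = 4.668 / 1.502 = 3.107856… → 3.11

3.11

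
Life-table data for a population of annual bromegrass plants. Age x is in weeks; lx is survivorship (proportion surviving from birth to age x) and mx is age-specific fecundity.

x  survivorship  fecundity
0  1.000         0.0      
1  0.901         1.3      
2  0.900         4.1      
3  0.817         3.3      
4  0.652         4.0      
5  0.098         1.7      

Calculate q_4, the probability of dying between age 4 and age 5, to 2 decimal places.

0.85

q_4 = (l_4 − l_5) / l_4 = (0.652 − 0.098) / 0.652
     = 0.554 / 0.652 = 0.849693… → 0.85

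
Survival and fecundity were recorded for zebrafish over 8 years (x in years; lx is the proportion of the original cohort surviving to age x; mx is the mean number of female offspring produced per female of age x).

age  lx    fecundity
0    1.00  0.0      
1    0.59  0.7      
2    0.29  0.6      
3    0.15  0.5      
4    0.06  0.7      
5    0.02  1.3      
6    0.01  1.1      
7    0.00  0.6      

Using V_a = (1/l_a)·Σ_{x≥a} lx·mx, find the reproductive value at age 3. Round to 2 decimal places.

1.03

lx·mx for x ≥ 3: 0.075, 0.042, 0.026, 0.011, 0 → sum = 0.154
V_3 = 0.154 / l_3 = 0.154 / 0.15 = 1.026667… → 1.03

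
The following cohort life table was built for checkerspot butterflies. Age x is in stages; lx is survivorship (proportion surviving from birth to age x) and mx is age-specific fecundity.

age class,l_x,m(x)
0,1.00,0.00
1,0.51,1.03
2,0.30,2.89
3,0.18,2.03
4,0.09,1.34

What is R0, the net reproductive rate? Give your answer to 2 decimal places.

1.88

lx·mx by age: 0, 0.5253, 0.867, 0.3654, 0.1206
R0 = Σ lx·mx = 1.8783 → 1.88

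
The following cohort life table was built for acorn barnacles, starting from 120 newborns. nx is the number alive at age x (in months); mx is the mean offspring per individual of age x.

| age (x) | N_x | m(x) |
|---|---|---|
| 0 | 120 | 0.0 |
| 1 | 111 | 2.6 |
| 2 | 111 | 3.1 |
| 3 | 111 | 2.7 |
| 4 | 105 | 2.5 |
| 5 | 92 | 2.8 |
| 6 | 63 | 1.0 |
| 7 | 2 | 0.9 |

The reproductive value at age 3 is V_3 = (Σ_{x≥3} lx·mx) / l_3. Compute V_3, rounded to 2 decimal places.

lx = nx/n0 = nx/120: 1, 0.925, 0.925, 0.925, 0.875, 0.76667…, 0.525, 0.01667…
lx·mx for x ≥ 3: 2.4975, 2.1875, 2.146667…, 0.525, 0.015… → sum = 7.371667…
V_3 = 7.371667… / l_3 = 7.371667… / 0.925 = 7.969369… → 7.97

7.97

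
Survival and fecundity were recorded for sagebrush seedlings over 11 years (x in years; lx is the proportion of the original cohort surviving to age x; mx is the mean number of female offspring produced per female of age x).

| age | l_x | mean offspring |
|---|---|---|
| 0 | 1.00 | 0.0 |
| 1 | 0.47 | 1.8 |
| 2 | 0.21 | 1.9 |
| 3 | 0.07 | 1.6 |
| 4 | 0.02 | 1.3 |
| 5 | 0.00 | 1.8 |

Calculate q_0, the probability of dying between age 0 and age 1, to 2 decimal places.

0.53

q_0 = (l_0 − l_1) / l_0 = (1 − 0.47) / 1
     = 0.53 / 1 = 0.53 → 0.53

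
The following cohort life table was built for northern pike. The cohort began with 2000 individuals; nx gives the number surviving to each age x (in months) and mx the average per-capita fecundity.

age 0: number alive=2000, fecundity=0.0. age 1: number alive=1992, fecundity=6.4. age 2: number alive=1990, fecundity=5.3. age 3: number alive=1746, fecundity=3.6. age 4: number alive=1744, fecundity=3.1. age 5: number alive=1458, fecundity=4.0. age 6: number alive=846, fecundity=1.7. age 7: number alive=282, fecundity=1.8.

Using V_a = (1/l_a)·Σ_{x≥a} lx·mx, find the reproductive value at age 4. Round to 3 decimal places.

lx = nx/n0 = nx/2000: 1, 0.996, 0.995, 0.873, 0.872, 0.729, 0.423, 0.141
lx·mx for x ≥ 4: 2.7032, 2.916, 0.7191, 0.2538 → sum = 6.5921
V_4 = 6.5921 / l_4 = 6.5921 / 0.872 = 7.559748… → 7.560

7.560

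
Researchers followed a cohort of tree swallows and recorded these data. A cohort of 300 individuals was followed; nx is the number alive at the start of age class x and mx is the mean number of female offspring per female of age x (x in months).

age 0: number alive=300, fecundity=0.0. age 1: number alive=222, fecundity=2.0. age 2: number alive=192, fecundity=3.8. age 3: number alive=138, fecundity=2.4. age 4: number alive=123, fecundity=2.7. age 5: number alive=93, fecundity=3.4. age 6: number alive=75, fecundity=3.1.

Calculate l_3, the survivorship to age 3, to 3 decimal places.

l_3 = n_3/n_0 = 138/300 = 0.46 → 0.460

0.460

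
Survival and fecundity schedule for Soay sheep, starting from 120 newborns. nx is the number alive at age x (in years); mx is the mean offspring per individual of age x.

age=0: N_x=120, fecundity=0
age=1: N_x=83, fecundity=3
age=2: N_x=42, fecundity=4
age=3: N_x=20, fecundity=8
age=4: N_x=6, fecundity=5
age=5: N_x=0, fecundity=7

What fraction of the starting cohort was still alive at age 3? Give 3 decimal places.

0.167

l_3 = n_3/n_0 = 20/120 = 0.166667… → 0.167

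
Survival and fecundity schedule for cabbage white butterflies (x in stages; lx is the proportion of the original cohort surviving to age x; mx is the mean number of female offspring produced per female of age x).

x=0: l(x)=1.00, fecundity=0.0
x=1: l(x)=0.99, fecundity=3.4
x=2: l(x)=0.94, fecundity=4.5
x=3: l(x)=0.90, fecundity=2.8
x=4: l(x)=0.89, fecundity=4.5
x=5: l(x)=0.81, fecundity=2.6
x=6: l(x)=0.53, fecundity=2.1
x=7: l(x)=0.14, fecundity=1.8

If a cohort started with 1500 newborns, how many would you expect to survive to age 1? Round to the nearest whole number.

1485

Expected survivors = N0 · l_1 = 1500 × 0.99 = 1485 → 1485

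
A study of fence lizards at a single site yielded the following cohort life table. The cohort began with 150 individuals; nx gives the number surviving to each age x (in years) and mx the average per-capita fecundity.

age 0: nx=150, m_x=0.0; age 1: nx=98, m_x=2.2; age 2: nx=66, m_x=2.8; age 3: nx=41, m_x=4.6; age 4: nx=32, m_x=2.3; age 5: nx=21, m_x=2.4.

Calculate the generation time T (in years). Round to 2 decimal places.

2.38

lx = nx/n0 = nx/150: 1, 0.65333…, 0.44, 0.27333…, 0.21333…, 0.14
lx·mx: 0, 1.437333…, 1.232, 1.257333…, 0.490667…, 0.336 → R0 = 4.753333…
x·lx·mx: 0, 1.437333…, 2.464, 3.772…, 1.962667…, 1.68 → Σ = 11.316…
T = 11.316… / 4.753333… = 2.380645… → 2.38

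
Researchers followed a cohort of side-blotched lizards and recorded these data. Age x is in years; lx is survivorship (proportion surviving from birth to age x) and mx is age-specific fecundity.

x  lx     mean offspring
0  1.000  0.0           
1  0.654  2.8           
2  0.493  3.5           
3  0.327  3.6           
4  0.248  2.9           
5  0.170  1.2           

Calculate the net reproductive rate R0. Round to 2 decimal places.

lx·mx by age: 0, 1.8312, 1.7255, 1.1772, 0.7192, 0.204
R0 = Σ lx·mx = 5.6571 → 5.66

5.66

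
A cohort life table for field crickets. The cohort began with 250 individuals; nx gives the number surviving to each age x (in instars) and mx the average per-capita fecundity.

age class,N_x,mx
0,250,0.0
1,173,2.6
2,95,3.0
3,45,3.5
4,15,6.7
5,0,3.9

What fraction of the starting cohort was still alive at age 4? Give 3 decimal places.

l_4 = n_4/n_0 = 15/250 = 0.06 → 0.060

0.060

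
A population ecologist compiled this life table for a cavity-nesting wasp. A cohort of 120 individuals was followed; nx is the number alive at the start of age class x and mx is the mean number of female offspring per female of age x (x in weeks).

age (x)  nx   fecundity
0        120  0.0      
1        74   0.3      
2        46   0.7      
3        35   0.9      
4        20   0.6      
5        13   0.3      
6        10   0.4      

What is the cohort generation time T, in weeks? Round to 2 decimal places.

lx = nx/n0 = nx/120: 1, 0.61667…, 0.38333…, 0.29167…, 0.16667…, 0.10833…, 0.08333…
lx·mx: 0, 0.185…, 0.268333…, 0.2625…, 0.1…, 0.0325…, 0.033333… → R0 = 0.881667…
x·lx·mx: 0, 0.185…, 0.536667…, 0.7875…, 0.4…, 0.1625…, 0.2… → Σ = 2.271667…
T = 2.271667… / 0.881667… = 2.57656… → 2.58

2.58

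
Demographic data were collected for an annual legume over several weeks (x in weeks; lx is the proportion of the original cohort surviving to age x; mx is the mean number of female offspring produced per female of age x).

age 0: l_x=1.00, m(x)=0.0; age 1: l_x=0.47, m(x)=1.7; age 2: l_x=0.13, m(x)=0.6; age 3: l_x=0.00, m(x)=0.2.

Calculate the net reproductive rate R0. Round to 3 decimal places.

0.877

lx·mx by age: 0, 0.799, 0.078, 0
R0 = Σ lx·mx = 0.877 → 0.877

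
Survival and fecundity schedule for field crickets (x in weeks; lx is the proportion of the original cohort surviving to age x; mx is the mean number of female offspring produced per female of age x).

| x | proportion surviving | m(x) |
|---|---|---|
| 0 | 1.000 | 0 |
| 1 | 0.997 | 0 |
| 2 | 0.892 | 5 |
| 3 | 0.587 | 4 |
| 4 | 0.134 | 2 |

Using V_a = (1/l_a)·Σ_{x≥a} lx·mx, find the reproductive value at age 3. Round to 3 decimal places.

4.457

lx·mx for x ≥ 3: 2.348, 0.268 → sum = 2.616
V_3 = 2.616 / l_3 = 2.616 / 0.587 = 4.456559… → 4.457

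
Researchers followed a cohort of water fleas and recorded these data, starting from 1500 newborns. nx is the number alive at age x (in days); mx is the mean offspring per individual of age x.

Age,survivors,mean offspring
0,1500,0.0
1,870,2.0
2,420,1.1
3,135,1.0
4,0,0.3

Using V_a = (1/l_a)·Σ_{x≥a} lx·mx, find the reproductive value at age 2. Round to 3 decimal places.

1.421

lx = nx/n0 = nx/1500: 1, 0.58, 0.28, 0.09, 0
lx·mx for x ≥ 2: 0.308, 0.09, 0 → sum = 0.398
V_2 = 0.398 / l_2 = 0.398 / 0.28 = 1.421429… → 1.421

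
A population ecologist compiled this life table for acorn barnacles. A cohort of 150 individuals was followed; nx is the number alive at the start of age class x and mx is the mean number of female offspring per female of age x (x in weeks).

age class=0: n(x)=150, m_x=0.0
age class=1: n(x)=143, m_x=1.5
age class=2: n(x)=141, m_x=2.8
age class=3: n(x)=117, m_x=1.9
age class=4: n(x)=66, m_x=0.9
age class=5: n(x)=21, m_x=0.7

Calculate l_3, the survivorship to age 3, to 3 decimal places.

0.780

l_3 = n_3/n_0 = 117/150 = 0.78 → 0.780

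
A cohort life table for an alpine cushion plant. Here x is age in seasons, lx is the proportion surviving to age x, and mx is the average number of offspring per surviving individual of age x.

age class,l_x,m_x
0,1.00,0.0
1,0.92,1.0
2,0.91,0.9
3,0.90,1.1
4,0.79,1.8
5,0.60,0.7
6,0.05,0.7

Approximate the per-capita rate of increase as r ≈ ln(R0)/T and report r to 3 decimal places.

0.520

R0 = Σ lx·mx = 0 + 0.92 + 0.819 + 0.99 + 1.422 + 0.42 + 0.035 = 4.606
Σ x·lx·mx = 13.526; T = 13.526/4.606 = 2.9366…
r ≈ ln(R0)/T = ln(4.606)/2.9366… = 0.52011… → 0.520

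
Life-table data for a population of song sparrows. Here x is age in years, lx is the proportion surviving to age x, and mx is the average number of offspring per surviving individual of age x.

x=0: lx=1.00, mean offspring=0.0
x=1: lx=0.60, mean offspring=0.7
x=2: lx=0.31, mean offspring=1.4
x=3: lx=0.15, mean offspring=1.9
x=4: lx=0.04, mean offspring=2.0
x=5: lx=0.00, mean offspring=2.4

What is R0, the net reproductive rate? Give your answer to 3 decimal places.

1.219

lx·mx by age: 0, 0.42, 0.434, 0.285, 0.08, 0
R0 = Σ lx·mx = 1.219 → 1.219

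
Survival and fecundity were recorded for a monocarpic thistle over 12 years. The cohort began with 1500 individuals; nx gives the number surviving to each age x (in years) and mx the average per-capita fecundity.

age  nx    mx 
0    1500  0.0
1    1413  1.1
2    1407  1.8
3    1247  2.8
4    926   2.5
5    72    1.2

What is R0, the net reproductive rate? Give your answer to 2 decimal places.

lx = nx/n0 = nx/1500: 1, 0.942, 0.938, 0.83133…, 0.61733…, 0.048
lx·mx by age: 0, 1.0362, 1.6884, 2.327733…, 1.543333…, 0.0576
R0 = Σ lx·mx = 6.653267… → 6.65

6.65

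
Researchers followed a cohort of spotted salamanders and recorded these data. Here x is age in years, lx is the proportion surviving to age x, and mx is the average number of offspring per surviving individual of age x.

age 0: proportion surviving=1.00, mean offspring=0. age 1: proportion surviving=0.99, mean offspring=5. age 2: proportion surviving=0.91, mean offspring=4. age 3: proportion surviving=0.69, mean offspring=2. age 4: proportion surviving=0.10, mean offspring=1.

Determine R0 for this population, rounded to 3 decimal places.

lx·mx by age: 0, 4.95, 3.64, 1.38, 0.1
R0 = Σ lx·mx = 10.07 → 10.070

10.070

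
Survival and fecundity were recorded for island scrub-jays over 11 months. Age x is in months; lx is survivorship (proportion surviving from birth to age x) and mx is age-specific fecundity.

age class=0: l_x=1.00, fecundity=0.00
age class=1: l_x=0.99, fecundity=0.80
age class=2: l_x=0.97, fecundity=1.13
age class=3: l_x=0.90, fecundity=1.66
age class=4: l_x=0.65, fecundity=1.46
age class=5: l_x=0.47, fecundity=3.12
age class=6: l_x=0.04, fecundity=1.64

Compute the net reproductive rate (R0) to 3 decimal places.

lx·mx by age: 0, 0.792, 1.0961, 1.494, 0.949, 1.4664, 0.0656
R0 = Σ lx·mx = 5.8631 → 5.863

5.863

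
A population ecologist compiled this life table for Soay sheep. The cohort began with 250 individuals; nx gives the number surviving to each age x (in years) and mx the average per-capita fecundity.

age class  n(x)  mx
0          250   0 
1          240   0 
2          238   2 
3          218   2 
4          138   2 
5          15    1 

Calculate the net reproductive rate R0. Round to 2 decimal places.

4.81

lx = nx/n0 = nx/250: 1, 0.96, 0.952, 0.872, 0.552, 0.06
lx·mx by age: 0, 0, 1.904, 1.744, 1.104, 0.06
R0 = Σ lx·mx = 4.812 → 4.81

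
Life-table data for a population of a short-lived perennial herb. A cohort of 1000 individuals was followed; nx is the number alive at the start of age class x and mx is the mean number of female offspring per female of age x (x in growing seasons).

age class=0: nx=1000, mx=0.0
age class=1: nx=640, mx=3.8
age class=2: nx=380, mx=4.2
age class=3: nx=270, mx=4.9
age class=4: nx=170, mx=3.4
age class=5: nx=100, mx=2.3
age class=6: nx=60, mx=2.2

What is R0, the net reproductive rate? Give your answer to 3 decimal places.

6.291

lx = nx/n0 = nx/1000: 1, 0.64, 0.38, 0.27, 0.17, 0.1, 0.06
lx·mx by age: 0, 2.432, 1.596, 1.323, 0.578, 0.23, 0.132
R0 = Σ lx·mx = 6.291 → 6.291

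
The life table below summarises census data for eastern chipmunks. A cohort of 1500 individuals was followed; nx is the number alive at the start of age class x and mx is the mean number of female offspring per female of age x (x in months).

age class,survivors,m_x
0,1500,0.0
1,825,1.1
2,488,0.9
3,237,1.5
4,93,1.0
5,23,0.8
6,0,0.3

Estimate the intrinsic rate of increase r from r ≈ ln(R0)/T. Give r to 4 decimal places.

0.1038

lx = nx/n0 = nx/1500: 1, 0.55, 0.32533…, 0.158, 0.062, 0.01533…, 0
R0 = Σ lx·mx = 0 + 0.605 + 0.2928… + 0.237 + 0.062 + 0.01227… + 0 = 1.209067…
Σ x·lx·mx = 2.210933…; T = 2.210933…/1.209067… = 1.82863…
r ≈ ln(R0)/T = ln(1.209067…)/1.82863… = 0.10382… → 0.1038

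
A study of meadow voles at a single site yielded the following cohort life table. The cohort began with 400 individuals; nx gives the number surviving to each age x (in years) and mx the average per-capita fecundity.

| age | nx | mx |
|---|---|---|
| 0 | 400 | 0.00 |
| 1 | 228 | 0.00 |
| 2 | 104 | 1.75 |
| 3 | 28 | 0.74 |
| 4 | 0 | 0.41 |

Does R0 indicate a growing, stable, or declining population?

declining

lx = nx/n0 = nx/400: 1, 0.57, 0.26, 0.07, 0
R0 = Σ lx·mx = 0 + 0 + 0.455 + 0.0518 + 0 = 0.5068
R0 < 1, so the population is declining.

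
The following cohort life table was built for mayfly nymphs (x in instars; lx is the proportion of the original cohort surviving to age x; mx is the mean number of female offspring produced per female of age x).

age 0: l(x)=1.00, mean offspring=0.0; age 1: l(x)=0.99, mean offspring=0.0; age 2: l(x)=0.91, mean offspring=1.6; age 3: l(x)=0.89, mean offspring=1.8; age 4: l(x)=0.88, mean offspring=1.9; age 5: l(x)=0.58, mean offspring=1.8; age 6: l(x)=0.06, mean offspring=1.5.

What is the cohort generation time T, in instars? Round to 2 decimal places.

lx·mx: 0, 0, 1.456, 1.602, 1.672, 1.044, 0.09 → R0 = 5.864
x·lx·mx: 0, 0, 2.912, 4.806, 6.688, 5.22, 0.54 → Σ = 20.166
T = 20.166 / 5.864 = 3.43895… → 3.44

3.44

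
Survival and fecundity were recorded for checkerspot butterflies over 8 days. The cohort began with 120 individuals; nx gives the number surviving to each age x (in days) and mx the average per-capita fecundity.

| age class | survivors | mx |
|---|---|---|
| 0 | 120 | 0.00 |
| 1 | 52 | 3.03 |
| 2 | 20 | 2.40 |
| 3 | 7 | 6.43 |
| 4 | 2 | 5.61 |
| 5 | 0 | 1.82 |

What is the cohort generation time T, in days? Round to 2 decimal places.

1.66

lx = nx/n0 = nx/120: 1, 0.43333…, 0.16667…, 0.05833…, 0.01667…, 0
lx·mx: 0, 1.313…, 0.4…, 0.375083…, 0.0935…, 0 → R0 = 2.181583…
x·lx·mx: 0, 1.313…, 0.8…, 1.12525…, 0.374…, 0 → Σ = 3.61225…
T = 3.61225… / 2.181583… = 1.655793… → 1.66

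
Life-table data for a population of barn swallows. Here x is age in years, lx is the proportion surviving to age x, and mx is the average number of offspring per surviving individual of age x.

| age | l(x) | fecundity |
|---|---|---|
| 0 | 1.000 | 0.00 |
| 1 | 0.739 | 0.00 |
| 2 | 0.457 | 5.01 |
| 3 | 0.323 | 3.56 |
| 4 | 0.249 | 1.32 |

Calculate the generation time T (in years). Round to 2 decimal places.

2.48

lx·mx: 0, 0, 2.28957, 1.14988, 0.32868 → R0 = 3.76813
x·lx·mx: 0, 0, 4.57914, 3.44964, 1.31472 → Σ = 9.3435
T = 9.3435 / 3.76813 = 2.479612… → 2.48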